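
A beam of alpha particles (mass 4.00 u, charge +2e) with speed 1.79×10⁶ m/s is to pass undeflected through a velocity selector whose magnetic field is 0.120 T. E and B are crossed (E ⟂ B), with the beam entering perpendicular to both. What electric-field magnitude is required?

E = 2.15×10⁵ V/m

For straight-line motion qE = qvB, so E = vB.
E = 1.79×10⁶ × 0.120 = 2.15×10⁵ V/m.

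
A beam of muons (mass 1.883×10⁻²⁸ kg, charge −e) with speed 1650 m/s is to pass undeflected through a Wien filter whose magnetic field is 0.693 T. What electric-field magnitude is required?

E = 1140 V/m

For straight-line motion qE = qvB, so E = vB.
E = 1650 × 0.693 = 1140 V/m.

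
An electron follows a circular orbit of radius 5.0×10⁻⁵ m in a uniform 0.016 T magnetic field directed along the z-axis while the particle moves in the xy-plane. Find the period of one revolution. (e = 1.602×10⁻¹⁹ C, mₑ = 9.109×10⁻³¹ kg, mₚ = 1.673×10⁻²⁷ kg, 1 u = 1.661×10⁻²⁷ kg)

The cyclotron period depends only on m, q, B: T = 2πm/(|q|B).
T = 2π(9.109×10⁻³¹)/((1.602×10⁻¹⁹)(0.016)) ≈ 2.2×10⁻⁹ s.

T ≈ 2.2×10⁻⁹ s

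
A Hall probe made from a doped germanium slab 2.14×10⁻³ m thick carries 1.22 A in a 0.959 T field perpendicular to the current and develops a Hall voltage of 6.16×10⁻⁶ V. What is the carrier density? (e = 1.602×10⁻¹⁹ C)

From V_H = IB/(n e t), n = IB/(V_H e t).
n = (1.22)(0.959)/((6.16×10⁻⁶)(1.602×10⁻¹⁹)(2.14×10⁻³)) ≈ 5.54×10²⁶ m⁻³.

n ≈ 5.54×10²⁶ m⁻³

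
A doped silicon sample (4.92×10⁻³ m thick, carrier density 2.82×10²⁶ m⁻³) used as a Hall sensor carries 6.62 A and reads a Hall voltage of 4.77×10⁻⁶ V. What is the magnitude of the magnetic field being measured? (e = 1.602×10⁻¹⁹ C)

B ≈ 0.160 T

From V_H = IB/(n e t), B = V_H n e t / I.
B = (4.77×10⁻⁶)(2.82×10²⁶)(1.602×10⁻¹⁹)(4.92×10⁻³)/6.62 ≈ 0.160 T.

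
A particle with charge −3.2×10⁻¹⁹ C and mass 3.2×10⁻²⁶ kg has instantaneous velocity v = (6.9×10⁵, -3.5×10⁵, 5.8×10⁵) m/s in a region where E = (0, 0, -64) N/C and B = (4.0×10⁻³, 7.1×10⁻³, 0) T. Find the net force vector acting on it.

v×B = (-4120, 2320, 6300) N/C.
E + v×B = (-4120, 2320, 6240) N/C.
F = q(E + v×B) = (−3.2×10⁻¹⁹ C)·(-4120, 2320, 6240) = (1.32×10⁻¹⁵, -7.42×10⁻¹⁶, -2.00×10⁻¹⁵) N.

F ≈ (1.32×10⁻¹⁵, -7.42×10⁻¹⁶, -2.00×10⁻¹⁵) N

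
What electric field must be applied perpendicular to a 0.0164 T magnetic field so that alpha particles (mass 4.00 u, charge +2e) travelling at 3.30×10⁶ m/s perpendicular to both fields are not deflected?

For straight-line motion qE = qvB, so E = vB.
E = 3.30×10⁶ × 0.0164 = 5.41×10⁴ V/m.

E = 5.41×10⁴ V/m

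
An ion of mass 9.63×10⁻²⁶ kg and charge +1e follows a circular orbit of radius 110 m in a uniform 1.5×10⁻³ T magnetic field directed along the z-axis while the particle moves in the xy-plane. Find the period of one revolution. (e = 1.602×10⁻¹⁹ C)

T ≈ 2.5×10⁻³ s

The cyclotron period depends only on m, q, B: T = 2πm/(|q|B).
T = 2π(9.63×10⁻²⁶)/((1.602×10⁻¹⁹)(1.5×10⁻³)) ≈ 2.5×10⁻³ s.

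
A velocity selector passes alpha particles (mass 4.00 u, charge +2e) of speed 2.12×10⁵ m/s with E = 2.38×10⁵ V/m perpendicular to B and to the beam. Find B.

Balance of forces in the selector: qE = qvB ⇒ B = E/v.
B = 2.38×10⁵/2.12×10⁵ = 1.12 T.

B = 1.12 T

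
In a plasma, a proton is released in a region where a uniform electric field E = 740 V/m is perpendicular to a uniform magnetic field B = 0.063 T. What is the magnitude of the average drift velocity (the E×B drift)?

v_d ≈ 1.2×10⁴ m/s

In crossed fields the guiding centre drifts at v_d = |E×B|/B² = E/B, independent of charge and mass.
v_d = 740/0.063 = 1.2×10⁴ m/s.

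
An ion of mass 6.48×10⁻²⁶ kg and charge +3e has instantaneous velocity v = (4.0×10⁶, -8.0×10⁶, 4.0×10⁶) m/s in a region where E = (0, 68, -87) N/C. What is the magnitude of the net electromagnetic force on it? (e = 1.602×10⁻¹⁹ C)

|F| ≈ 5.31×10⁻¹⁷ N

Only an electric field acts, so F = qE = (4.806×10⁻¹⁹ C)·(0, 68.0, -87.0) = (0, 3.27×10⁻¹⁷, -4.18×10⁻¹⁷) N.
|F| = 5.31×10⁻¹⁷ N.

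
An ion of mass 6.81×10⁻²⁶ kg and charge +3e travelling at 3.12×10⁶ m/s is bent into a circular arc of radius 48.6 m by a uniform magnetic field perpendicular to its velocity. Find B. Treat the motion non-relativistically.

From |q|vB = mv²/r, B = mv/(|q|r).
B = (6.81×10⁻²⁶)(3.12×10⁶)/((4.806×10⁻¹⁹)(48.6)) ≈ 9.10×10⁻³ T.

B ≈ 9.10×10⁻³ T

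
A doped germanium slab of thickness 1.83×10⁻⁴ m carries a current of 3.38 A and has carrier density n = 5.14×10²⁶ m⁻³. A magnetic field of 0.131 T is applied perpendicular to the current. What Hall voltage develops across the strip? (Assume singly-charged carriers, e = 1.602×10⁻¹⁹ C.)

V_H ≈ 2.94×10⁻⁵ V

V_H = IB/(n e t).
V_H = (3.38)(0.131)/((5.14×10²⁶)(1.602×10⁻¹⁹)(1.83×10⁻⁴)) ≈ 2.94×10⁻⁵ V.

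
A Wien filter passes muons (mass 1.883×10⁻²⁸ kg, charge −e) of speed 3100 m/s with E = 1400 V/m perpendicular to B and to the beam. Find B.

B = 0.45 T

Balance of forces in the selector: qE = qvB ⇒ B = E/v.
B = 1400/3100 = 0.45 T.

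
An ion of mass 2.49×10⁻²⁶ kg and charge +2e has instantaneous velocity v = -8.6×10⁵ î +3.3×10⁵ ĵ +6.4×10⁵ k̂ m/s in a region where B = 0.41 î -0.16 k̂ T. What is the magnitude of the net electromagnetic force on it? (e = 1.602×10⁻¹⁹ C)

v×B = (-5.28×10⁴, 1.25×10⁵, -1.35×10⁵) N/C.
F = q v×B = (3.204×10⁻¹⁹ C)·(-5.28×10⁴, 1.25×10⁵, -1.35×10⁵) = (-1.69×10⁻¹⁴, 4.00×10⁻¹⁴, -4.34×10⁻¹⁴) N.
|F| = 6.14×10⁻¹⁴ N.

|F| ≈ 6.14×10⁻¹⁴ N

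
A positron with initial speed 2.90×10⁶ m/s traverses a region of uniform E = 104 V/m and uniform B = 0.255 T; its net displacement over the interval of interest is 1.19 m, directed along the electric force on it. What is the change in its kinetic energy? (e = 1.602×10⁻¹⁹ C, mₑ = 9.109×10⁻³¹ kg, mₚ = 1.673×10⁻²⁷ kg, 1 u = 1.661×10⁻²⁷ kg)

The magnetic force is always ⟂ v and does no work; only the electric force changes KE.
ΔKE = F_E · d = |q|E d = (1.602×10⁻¹⁹)(104)(1.19) ≈ 1.98×10⁻¹⁷ J.

ΔKE ≈ 1.98×10⁻¹⁷ J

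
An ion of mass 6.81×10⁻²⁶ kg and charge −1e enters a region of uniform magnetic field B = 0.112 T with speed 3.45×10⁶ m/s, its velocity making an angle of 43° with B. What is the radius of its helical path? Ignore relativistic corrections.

v⊥ = v sinθ = 3.45×10⁶·sin43° ≈ 2.353×10⁶ m/s.
r = m v⊥/(|q|B) = (6.81×10⁻²⁶)(2.353×10⁶)/((1.602×10⁻¹⁹)(0.112)) ≈ 8.93 m.

r ≈ 8.93 m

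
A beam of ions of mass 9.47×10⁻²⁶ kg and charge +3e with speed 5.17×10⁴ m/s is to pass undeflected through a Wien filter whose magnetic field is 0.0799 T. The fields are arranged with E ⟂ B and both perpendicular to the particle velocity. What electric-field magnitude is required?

For straight-line motion qE = qvB, so E = vB.
E = 5.17×10⁴ × 0.0799 = 4130 V/m.

E = 4130 V/m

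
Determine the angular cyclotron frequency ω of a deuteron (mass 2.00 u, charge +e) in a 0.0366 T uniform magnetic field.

ω = |q|B/m.
ω = (1.602×10⁻¹⁹)(0.0366)/3.322×10⁻²⁷ ≈ 1.76×10⁶ rad/s.

ω ≈ 1.76×10⁶ rad/s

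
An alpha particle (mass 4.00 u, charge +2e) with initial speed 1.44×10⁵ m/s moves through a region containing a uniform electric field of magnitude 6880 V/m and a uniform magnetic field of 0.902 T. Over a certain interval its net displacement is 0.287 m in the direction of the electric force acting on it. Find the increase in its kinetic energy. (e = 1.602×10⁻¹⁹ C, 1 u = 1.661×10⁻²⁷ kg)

The magnetic force is always ⟂ v and does no work; only the electric force changes KE.
ΔKE = F_E · d = |q|E d = (3.204×10⁻¹⁹)(6880)(0.287) ≈ 6.33×10⁻¹⁶ J.

ΔKE ≈ 6.33×10⁻¹⁶ J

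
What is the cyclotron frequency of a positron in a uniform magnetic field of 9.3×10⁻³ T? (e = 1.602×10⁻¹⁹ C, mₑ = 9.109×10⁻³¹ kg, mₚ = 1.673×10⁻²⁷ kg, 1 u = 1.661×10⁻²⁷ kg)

f ≈ 2.6×10⁸ Hz

f = |q|B/(2πm).
f = (1.602×10⁻¹⁹)(9.3×10⁻³)/(2π·9.109×10⁻³¹) ≈ 2.6×10⁸ Hz.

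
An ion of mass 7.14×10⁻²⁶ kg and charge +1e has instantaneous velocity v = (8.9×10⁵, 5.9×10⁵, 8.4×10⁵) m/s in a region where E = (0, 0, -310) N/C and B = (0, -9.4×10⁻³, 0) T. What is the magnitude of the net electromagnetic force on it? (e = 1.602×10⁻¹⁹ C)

v×B = (7900, 0, -8370) N/C.
E + v×B = (7900, 0, -8680) N/C.
F = q(E + v×B) = (1.602×10⁻¹⁹ C)·(7900, 0, -8680) = (1.26×10⁻¹⁵, 0, -1.39×10⁻¹⁵) N.
|F| = 1.88×10⁻¹⁵ N.

|F| ≈ 1.88×10⁻¹⁵ N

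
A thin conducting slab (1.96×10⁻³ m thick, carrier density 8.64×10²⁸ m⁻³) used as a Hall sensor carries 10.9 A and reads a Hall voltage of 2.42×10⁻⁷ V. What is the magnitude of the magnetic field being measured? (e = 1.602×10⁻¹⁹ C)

From V_H = IB/(n e t), B = V_H n e t / I.
B = (2.42×10⁻⁷)(8.64×10²⁸)(1.602×10⁻¹⁹)(1.96×10⁻³)/10.9 ≈ 0.602 T.

B ≈ 0.602 T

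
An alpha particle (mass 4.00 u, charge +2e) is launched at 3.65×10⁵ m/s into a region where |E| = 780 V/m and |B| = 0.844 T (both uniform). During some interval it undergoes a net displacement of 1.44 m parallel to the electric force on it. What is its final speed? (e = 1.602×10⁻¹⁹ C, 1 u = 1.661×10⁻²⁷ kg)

v_f ≈ 4.91×10⁵ m/s

B does no work; ΔKE = |q|E d.
½mv_f² = ½mv₀² + |q|Ed = ½(6.644×10⁻²⁷)(3.65×10⁵)² + (3.204×10⁻¹⁹)(780)(1.44) ≈ 4.426×10⁻¹⁶ J + 3.599×10⁻¹⁶ J ≈ 8.024×10⁻¹⁶ J.
v_f = √(2·8.024×10⁻¹⁶/6.644×10⁻²⁷) ≈ 4.91×10⁵ m/s.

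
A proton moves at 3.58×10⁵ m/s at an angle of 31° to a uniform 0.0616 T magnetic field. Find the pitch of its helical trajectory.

p ≈ 0.327 m

v∥ = v cosθ = 3.58×10⁵·cos31° ≈ 3.069×10⁵ m/s.
T = 2πm/(|q|B) = 2π(1.673×10⁻²⁷)/((1.602×10⁻¹⁹)(0.0616)) ≈ 1.065×10⁻⁶ s.
pitch = v∥ T = (3.069×10⁵)(1.065×10⁻⁶) ≈ 0.327 m.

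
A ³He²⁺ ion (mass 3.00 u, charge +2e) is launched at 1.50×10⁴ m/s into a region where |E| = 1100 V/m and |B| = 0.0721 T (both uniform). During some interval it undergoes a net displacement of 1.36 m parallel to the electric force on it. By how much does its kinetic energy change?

The magnetic force is always ⟂ v and does no work; only the electric force changes KE.
ΔKE = F_E · d = |q|E d = (3.204×10⁻¹⁹)(1100)(1.36) ≈ 4.79×10⁻¹⁶ J.

ΔKE ≈ 4.79×10⁻¹⁶ J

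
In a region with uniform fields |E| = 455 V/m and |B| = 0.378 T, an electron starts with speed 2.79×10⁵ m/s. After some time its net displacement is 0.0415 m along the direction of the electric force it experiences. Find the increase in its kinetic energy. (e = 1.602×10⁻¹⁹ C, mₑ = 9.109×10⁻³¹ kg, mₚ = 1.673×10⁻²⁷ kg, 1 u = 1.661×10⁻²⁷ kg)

The magnetic force is always ⟂ v and does no work; only the electric force changes KE.
ΔKE = F_E · d = |q|E d = (1.602×10⁻¹⁹)(455)(0.0415) ≈ 3.02×10⁻¹⁸ J.

ΔKE ≈ 3.02×10⁻¹⁸ J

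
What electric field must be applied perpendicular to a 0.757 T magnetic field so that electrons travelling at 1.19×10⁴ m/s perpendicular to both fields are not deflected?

For straight-line motion qE = qvB, so E = vB.
E = 1.19×10⁴ × 0.757 = 9010 V/m.

E = 9010 V/m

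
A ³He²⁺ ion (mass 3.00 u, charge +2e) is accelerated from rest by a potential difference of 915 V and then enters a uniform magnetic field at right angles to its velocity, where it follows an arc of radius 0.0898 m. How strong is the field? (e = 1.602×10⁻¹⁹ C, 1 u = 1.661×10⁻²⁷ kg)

B ≈ 0.0594 T

v = √(2|q|V/m) = √(2·3.204×10⁻¹⁹·915/4.983×10⁻²⁷) ≈ 3.430×10⁵ m/s.
B = mv/(|q|r) = (4.983×10⁻²⁷)(3.430×10⁵)/((3.204×10⁻¹⁹)(0.0898)) ≈ 0.0594 T.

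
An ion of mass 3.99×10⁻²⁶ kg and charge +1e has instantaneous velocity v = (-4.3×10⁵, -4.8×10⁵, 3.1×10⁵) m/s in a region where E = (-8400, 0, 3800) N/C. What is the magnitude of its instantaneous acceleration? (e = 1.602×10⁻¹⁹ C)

|a| ≈ 3.70×10¹⁰ m/s²

Only an electric field acts, so F = qE = (1.602×10⁻¹⁹ C)·(-8400, 0, 3800) = (-1.35×10⁻¹⁵, 0, 6.09×10⁻¹⁶) N.
|a| = |F|/m = 1.477×10⁻¹⁵/3.99×10⁻²⁶ ≈ 3.70×10¹⁰ m/s².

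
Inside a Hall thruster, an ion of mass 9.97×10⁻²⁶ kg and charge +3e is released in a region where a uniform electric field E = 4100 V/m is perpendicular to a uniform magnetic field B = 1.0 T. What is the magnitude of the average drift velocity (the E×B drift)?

In crossed fields the guiding centre drifts at v_d = |E×B|/B² = E/B, independent of charge and mass.
v_d = 4100/1.0 = 4100 m/s.

v_d ≈ 4100 m/s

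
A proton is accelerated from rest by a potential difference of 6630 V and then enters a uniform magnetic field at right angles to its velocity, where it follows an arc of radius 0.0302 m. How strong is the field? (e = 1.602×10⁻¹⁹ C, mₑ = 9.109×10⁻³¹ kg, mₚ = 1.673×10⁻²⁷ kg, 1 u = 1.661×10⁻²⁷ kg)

v = √(2|q|V/m) = √(2·1.602×10⁻¹⁹·6630/1.673×10⁻²⁷) ≈ 1.127×10⁶ m/s.
B = mv/(|q|r) = (1.673×10⁻²⁷)(1.127×10⁶)/((1.602×10⁻¹⁹)(0.0302)) ≈ 0.390 T.

B ≈ 0.390 T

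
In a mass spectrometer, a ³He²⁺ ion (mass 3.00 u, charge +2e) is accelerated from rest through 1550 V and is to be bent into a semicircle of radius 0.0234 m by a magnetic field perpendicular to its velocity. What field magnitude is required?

B ≈ 0.297 T

v = √(2|q|V/m) = √(2·3.204×10⁻¹⁹·1550/4.983×10⁻²⁷) ≈ 4.465×10⁵ m/s.
B = mv/(|q|r) = (4.983×10⁻²⁷)(4.465×10⁵)/((3.204×10⁻¹⁹)(0.0234)) ≈ 0.297 T.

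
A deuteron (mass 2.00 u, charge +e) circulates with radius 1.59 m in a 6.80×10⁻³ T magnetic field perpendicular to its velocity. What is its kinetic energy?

KE ≈ 4.52×10⁻¹⁶ J

v = |q|Br/m, then KE = ½mv² = (qBr)²/(2m).
v = (1.602×10⁻¹⁹)(6.80×10⁻³)(1.59)/3.322×10⁻²⁷ ≈ 5.214×10⁵ m/s.
KE = ½(3.322×10⁻²⁷)(5.214×10⁵)² ≈ 4.52×10⁻¹⁶ J.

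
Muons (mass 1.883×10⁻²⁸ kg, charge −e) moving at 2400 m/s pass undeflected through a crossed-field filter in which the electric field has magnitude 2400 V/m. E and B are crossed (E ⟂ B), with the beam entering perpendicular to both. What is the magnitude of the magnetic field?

Balance of forces in the selector: qE = qvB ⇒ B = E/v.
B = 2400/2400 = 1.0 T.

B = 1.0 T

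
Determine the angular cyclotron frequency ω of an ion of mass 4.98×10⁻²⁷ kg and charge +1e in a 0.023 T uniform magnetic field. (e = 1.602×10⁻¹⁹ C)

ω = |q|B/m.
ω = (1.602×10⁻¹⁹)(0.023)/4.98×10⁻²⁷ ≈ 7.4×10⁵ rad/s.

ω ≈ 7.4×10⁵ rad/s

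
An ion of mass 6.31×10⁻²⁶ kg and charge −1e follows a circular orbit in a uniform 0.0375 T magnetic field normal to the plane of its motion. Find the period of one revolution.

T ≈ 6.60×10⁻⁵ s

The cyclotron period depends only on m, q, B: T = 2πm/(|q|B).
T = 2π(6.31×10⁻²⁶)/((1.602×10⁻¹⁹)(0.0375)) ≈ 6.60×10⁻⁵ s.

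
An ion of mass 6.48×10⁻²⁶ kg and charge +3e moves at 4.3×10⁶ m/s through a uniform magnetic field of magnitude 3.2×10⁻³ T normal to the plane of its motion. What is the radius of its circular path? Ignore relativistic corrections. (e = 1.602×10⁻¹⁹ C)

r ≈ 180 m

The magnetic force provides the centripetal force: |q|vB = mv²/r.
r = mv/(|q|B) = (6.48×10⁻²⁶)(4.3×10⁶)/((4.806×10⁻¹⁹)(3.2×10⁻³)) ≈ 180 m.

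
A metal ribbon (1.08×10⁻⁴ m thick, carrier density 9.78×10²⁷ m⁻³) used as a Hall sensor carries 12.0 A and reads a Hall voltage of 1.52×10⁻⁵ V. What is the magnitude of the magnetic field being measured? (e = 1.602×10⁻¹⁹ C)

B ≈ 0.214 T

From V_H = IB/(n e t), B = V_H n e t / I.
B = (1.52×10⁻⁵)(9.78×10²⁷)(1.602×10⁻¹⁹)(1.08×10⁻⁴)/12.0 ≈ 0.214 T.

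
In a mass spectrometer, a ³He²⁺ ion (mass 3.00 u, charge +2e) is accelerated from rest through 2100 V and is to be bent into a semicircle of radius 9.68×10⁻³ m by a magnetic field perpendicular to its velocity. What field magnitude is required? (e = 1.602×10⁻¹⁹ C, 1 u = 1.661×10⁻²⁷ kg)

B ≈ 0.835 T

v = √(2|q|V/m) = √(2·3.204×10⁻¹⁹·2100/4.983×10⁻²⁷) ≈ 5.197×10⁵ m/s.
B = mv/(|q|r) = (4.983×10⁻²⁷)(5.197×10⁵)/((3.204×10⁻¹⁹)(9.68×10⁻³)) ≈ 0.835 T.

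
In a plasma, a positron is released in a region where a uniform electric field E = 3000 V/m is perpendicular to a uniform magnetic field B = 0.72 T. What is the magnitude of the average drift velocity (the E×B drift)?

The steady drift has the magnetic force balancing the electric force, so v_d = E/B.
v_d = 3000/0.72 = 4200 m/s.

v_d ≈ 4200 m/s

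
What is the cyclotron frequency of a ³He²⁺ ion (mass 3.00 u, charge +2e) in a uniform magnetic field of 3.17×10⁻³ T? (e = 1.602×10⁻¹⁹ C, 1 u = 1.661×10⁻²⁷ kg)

f = |q|B/(2πm).
f = (3.204×10⁻¹⁹)(3.17×10⁻³)/(2π·4.983×10⁻²⁷) ≈ 3.24×10⁴ Hz.

f ≈ 3.24×10⁴ Hz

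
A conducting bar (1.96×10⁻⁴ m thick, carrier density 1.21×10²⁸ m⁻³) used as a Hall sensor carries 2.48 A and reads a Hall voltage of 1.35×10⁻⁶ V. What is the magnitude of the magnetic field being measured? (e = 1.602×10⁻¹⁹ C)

From V_H = IB/(n e t), B = V_H n e t / I.
B = (1.35×10⁻⁶)(1.21×10²⁸)(1.602×10⁻¹⁹)(1.96×10⁻⁴)/2.48 ≈ 0.207 T.

B ≈ 0.207 T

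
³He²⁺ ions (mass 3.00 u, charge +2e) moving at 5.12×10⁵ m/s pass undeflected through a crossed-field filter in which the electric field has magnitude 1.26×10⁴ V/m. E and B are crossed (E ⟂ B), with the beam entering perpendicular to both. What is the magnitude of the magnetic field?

B = 0.0246 T

Balance of forces in the selector: qE = qvB ⇒ B = E/v.
B = 1.26×10⁴/5.12×10⁵ = 0.0246 T.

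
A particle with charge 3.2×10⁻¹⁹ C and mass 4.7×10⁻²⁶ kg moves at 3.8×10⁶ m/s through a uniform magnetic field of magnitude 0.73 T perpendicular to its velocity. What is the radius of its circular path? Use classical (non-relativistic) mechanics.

r ≈ 0.76 m

The magnetic force provides the centripetal force: |q|vB = mv²/r.
r = mv/(|q|B) = (4.7×10⁻²⁶)(3.8×10⁶)/((3.2×10⁻¹⁹)(0.73)) ≈ 0.76 m.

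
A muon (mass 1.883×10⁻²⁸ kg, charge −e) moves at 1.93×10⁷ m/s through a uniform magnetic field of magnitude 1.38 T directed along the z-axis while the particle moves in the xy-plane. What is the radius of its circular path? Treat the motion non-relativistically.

r ≈ 0.0164 m

The magnetic force provides the centripetal force: |q|vB = mv²/r.
r = mv/(|q|B) = (1.883×10⁻²⁸)(1.93×10⁷)/((1.602×10⁻¹⁹)(1.38)) ≈ 0.0164 m.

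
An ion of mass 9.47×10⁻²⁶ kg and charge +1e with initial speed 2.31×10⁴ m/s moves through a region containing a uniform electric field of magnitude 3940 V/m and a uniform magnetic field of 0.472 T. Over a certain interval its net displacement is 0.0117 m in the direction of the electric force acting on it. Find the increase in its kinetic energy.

The magnetic force is always ⟂ v and does no work; only the electric force changes KE.
ΔKE = F_E · d = |q|E d = (1.602×10⁻¹⁹)(3940)(0.0117) ≈ 7.38×10⁻¹⁸ J.

ΔKE ≈ 7.38×10⁻¹⁸ J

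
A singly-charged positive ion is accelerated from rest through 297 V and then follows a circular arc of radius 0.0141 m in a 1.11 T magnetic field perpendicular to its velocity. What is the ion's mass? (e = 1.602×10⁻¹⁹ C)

m ≈ 6.61×10⁻²⁶ kg

Combine |q|V = ½mv² and r = mv/(|q|B): eliminate v to get m = qB²r²/(2V).
m = (1.602×10⁻¹⁹)(1.11)²(0.0141)²/(2·297) ≈ 6.61×10⁻²⁶ kg.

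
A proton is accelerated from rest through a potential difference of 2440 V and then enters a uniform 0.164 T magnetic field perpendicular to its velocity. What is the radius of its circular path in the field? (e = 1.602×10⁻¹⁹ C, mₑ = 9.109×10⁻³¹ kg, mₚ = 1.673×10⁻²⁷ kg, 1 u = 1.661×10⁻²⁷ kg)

r ≈ 0.0435 m

Acceleration: |q|V = ½mv² ⇒ v = √(2|q|V/m) = √(2·1.602×10⁻¹⁹·2440/1.673×10⁻²⁷) ≈ 6.836×10⁵ m/s.
In the field: r = mv/(|q|B) = (1.673×10⁻²⁷)(6.836×10⁵)/((1.602×10⁻¹⁹)(0.164)) ≈ 0.0435 m.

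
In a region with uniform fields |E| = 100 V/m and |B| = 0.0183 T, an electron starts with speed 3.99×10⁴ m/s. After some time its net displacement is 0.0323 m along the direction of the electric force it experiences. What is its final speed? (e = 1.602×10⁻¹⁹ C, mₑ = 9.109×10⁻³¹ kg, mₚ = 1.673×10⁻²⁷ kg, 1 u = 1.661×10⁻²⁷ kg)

v_f ≈ 1.07×10⁶ m/s

B does no work; ΔKE = |q|E d.
½mv_f² = ½mv₀² + |q|Ed = ½(9.109×10⁻³¹)(3.99×10⁴)² + (1.602×10⁻¹⁹)(100)(0.0323) ≈ 7.251×10⁻²² J + 5.174×10⁻¹⁹ J ≈ 5.182×10⁻¹⁹ J.
v_f = √(2·5.182×10⁻¹⁹/9.109×10⁻³¹) ≈ 1.07×10⁶ m/s.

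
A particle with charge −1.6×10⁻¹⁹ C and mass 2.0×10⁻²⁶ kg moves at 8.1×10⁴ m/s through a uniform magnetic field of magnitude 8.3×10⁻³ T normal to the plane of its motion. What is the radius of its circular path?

r ≈ 1.2 m

The magnetic force provides the centripetal force: |q|vB = mv²/r.
r = mv/(|q|B) = (2.0×10⁻²⁶)(8.1×10⁴)/((1.6×10⁻¹⁹)(8.3×10⁻³)) ≈ 1.2 m.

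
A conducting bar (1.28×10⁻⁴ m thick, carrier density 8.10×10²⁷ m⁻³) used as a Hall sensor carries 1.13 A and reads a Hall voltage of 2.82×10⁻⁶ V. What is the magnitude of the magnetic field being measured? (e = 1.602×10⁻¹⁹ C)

From V_H = IB/(n e t), B = V_H n e t / I.
B = (2.82×10⁻⁶)(8.10×10²⁷)(1.602×10⁻¹⁹)(1.28×10⁻⁴)/1.13 ≈ 0.415 T.

B ≈ 0.415 T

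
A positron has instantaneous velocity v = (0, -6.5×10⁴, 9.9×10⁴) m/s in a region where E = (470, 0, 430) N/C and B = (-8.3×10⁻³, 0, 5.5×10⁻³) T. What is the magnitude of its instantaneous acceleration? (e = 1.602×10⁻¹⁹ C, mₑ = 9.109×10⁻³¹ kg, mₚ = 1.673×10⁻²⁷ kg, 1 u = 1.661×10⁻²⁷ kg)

v×B = (-358, -822, -540) N/C.
E + v×B = (112, -822, -110) N/C.
F = q(E + v×B) = (1.602×10⁻¹⁹ C)·(112, -822, -110) = (1.80×10⁻¹⁷, -1.32×10⁻¹⁶, -1.75×10⁻¹⁷) N.
|a| = |F|/m = 1.340×10⁻¹⁶/9.109×10⁻³¹ ≈ 1.47×10¹⁴ m/s².

|a| ≈ 1.47×10¹⁴ m/s²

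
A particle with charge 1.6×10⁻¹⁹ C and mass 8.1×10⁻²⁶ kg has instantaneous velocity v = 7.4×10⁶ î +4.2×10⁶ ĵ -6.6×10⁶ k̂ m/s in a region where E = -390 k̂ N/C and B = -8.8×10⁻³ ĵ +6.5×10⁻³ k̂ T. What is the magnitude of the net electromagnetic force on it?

v×B = (-3.08×10⁴, -4.81×10⁴, -6.51×10⁴) N/C.
E + v×B = (-3.08×10⁴, -4.81×10⁴, -6.55×10⁴) N/C.
F = q(E + v×B) = (1.6×10⁻¹⁹ C)·(-3.08×10⁴, -4.81×10⁴, -6.55×10⁴) = (-4.92×10⁻¹⁵, -7.70×10⁻¹⁵, -1.05×10⁻¹⁴) N.
|F| = 1.39×10⁻¹⁴ N.

|F| ≈ 1.39×10⁻¹⁴ N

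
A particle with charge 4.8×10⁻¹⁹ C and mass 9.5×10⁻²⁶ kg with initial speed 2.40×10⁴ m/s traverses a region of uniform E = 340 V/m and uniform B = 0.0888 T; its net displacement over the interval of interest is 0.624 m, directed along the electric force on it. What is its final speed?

B does no work; ΔKE = |q|E d.
½mv_f² = ½mv₀² + |q|Ed = ½(9.5×10⁻²⁶)(2.40×10⁴)² + (4.8×10⁻¹⁹)(340)(0.624) ≈ 2.736×10⁻¹⁷ J + 1.018×10⁻¹⁶ J ≈ 1.292×10⁻¹⁶ J.
v_f = √(2·1.292×10⁻¹⁶/9.5×10⁻²⁶) ≈ 5.22×10⁴ m/s.

v_f ≈ 5.22×10⁴ m/s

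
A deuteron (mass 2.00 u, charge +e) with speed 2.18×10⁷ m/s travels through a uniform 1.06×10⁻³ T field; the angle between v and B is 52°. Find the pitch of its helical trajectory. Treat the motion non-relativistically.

v∥ = v cosθ = 2.18×10⁷·cos52° ≈ 1.342×10⁷ m/s.
T = 2πm/(|q|B) = 2π(3.322×10⁻²⁷)/((1.602×10⁻¹⁹)(1.06×10⁻³)) ≈ 1.229×10⁻⁴ s.
pitch = v∥ T = (1.342×10⁷)(1.229×10⁻⁴) ≈ 1650 m.

p ≈ 1650 m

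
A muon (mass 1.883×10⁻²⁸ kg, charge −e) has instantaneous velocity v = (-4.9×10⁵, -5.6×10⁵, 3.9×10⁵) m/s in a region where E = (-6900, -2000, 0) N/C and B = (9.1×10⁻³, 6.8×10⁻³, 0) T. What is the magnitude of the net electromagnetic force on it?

v×B = (-2650, 3550, 1760) N/C.
E + v×B = (-9550, 1550, 1760) N/C.
F = q(E + v×B) = (−1.602×10⁻¹⁹ C)·(-9550, 1550, 1760) = (1.53×10⁻¹⁵, -2.48×10⁻¹⁶, -2.83×10⁻¹⁶) N.
|F| = 1.58×10⁻¹⁵ N.

|F| ≈ 1.58×10⁻¹⁵ N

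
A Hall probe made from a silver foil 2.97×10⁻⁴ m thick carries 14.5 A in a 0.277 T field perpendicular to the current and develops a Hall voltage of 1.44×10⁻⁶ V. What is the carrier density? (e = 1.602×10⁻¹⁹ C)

n ≈ 5.86×10²⁸ m⁻³

From V_H = IB/(n e t), n = IB/(V_H e t).
n = (14.5)(0.277)/((1.44×10⁻⁶)(1.602×10⁻¹⁹)(2.97×10⁻⁴)) ≈ 5.86×10²⁸ m⁻³.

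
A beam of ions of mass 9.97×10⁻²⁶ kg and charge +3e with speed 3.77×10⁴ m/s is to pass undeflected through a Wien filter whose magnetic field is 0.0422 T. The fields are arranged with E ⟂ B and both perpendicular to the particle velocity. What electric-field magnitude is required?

For straight-line motion qE = qvB, so E = vB.
E = 3.77×10⁴ × 0.0422 = 1590 V/m.

E = 1590 V/m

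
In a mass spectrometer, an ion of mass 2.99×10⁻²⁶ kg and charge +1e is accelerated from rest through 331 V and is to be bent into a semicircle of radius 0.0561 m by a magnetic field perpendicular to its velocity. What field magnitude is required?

v = √(2|q|V/m) = √(2·1.602×10⁻¹⁹·331/2.99×10⁻²⁶) ≈ 5.956×10⁴ m/s.
B = mv/(|q|r) = (2.99×10⁻²⁶)(5.956×10⁴)/((1.602×10⁻¹⁹)(0.0561)) ≈ 0.198 T.

B ≈ 0.198 T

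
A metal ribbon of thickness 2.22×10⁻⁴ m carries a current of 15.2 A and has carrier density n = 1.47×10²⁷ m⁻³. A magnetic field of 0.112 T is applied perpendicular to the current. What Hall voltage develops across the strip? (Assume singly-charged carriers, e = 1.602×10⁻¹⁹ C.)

V_H ≈ 3.26×10⁻⁵ V

V_H = IB/(n e t).
V_H = (15.2)(0.112)/((1.47×10²⁷)(1.602×10⁻¹⁹)(2.22×10⁻⁴)) ≈ 3.26×10⁻⁵ V.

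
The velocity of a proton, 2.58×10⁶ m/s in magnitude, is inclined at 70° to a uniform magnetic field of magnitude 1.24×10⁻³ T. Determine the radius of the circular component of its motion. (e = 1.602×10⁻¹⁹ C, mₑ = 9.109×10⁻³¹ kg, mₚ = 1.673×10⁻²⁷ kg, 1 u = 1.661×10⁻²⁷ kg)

r ≈ 20.4 m

v⊥ = v sinθ = 2.58×10⁶·sin70° ≈ 2.424×10⁶ m/s.
r = m v⊥/(|q|B) = (1.673×10⁻²⁷)(2.424×10⁶)/((1.602×10⁻¹⁹)(1.24×10⁻³)) ≈ 20.4 m.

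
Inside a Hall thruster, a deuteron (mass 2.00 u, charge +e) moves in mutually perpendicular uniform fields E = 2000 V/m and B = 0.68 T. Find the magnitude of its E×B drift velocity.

In crossed fields the guiding centre drifts at v_d = |E×B|/B² = E/B, independent of charge and mass.
v_d = 2000/0.68 = 2900 m/s.

v_d ≈ 2900 m/s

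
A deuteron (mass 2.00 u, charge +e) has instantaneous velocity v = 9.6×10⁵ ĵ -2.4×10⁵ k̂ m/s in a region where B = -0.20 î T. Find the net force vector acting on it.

F ≈ (0, 7.69×10⁻¹⁵, 3.08×10⁻¹⁴) N

v×B = (0, 4.80×10⁴, 1.92×10⁵) N/C.
F = q v×B = (1.602×10⁻¹⁹ C)·(0, 4.80×10⁴, 1.92×10⁵) = (0, 7.69×10⁻¹⁵, 3.08×10⁻¹⁴) N.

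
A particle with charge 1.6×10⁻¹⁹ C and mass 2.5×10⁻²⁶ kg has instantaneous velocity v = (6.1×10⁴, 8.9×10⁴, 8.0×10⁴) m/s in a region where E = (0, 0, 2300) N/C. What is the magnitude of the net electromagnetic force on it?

|F| ≈ 3.68×10⁻¹⁶ N

Only an electric field acts, so F = qE = (1.6×10⁻¹⁹ C)·(0, 0, 2300) = (0, 0, 3.68×10⁻¹⁶) N.
|F| = 3.68×10⁻¹⁶ N.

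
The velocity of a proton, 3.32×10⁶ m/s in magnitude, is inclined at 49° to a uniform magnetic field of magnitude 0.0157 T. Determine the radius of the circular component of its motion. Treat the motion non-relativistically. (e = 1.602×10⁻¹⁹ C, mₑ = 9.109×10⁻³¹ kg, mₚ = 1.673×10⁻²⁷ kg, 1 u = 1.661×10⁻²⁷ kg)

v⊥ = v sinθ = 3.32×10⁶·sin49° ≈ 2.506×10⁶ m/s.
r = m v⊥/(|q|B) = (1.673×10⁻²⁷)(2.506×10⁶)/((1.602×10⁻¹⁹)(0.0157)) ≈ 1.67 m.

r ≈ 1.67 m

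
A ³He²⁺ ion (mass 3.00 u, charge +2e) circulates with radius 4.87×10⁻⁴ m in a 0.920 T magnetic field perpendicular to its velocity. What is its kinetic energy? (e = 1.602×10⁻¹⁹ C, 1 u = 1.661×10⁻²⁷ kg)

v = |q|Br/m, then KE = ½mv² = (qBr)²/(2m).
v = (3.204×10⁻¹⁹)(0.920)(4.87×10⁻⁴)/4.983×10⁻²⁷ ≈ 2.881×10⁴ m/s.
KE = ½(4.983×10⁻²⁷)(2.881×10⁴)² ≈ 2.07×10⁻¹⁸ J = 12.9 eV.

KE ≈ 12.9 eV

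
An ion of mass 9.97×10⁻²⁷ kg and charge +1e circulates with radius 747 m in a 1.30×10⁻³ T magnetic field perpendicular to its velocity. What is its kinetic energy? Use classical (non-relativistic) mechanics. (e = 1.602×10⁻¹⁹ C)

KE ≈ 1.21×10⁻¹² J

v = |q|Br/m, then KE = ½mv² = (qBr)²/(2m).
v = (1.602×10⁻¹⁹)(1.30×10⁻³)(747)/9.97×10⁻²⁷ ≈ 1.560×10⁷ m/s.
KE = ½(9.97×10⁻²⁷)(1.560×10⁷)² ≈ 1.21×10⁻¹² J.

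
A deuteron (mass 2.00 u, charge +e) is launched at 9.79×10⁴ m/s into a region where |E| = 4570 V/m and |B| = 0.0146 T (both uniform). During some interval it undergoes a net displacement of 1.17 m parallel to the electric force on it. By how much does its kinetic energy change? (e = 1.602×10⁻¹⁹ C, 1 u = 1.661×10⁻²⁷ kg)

The magnetic force is always ⟂ v and does no work; only the electric force changes KE.
ΔKE = F_E · d = |q|E d = (1.602×10⁻¹⁹)(4570)(1.17) ≈ 8.57×10⁻¹⁶ J.

ΔKE ≈ 8.57×10⁻¹⁶ J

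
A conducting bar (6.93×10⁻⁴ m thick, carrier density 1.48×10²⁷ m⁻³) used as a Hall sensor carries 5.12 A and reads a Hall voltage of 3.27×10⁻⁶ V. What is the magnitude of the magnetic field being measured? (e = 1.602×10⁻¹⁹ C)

B ≈ 0.105 T

From V_H = IB/(n e t), B = V_H n e t / I.
B = (3.27×10⁻⁶)(1.48×10²⁷)(1.602×10⁻¹⁹)(6.93×10⁻⁴)/5.12 ≈ 0.105 T.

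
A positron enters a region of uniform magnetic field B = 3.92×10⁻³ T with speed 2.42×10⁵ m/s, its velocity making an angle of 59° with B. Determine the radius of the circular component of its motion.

v⊥ = v sinθ = 2.42×10⁵·sin59° ≈ 2.074×10⁵ m/s.
r = m v⊥/(|q|B) = (9.109×10⁻³¹)(2.074×10⁵)/((1.602×10⁻¹⁹)(3.92×10⁻³)) ≈ 3.01×10⁻⁴ m.

r ≈ 3.01×10⁻⁴ m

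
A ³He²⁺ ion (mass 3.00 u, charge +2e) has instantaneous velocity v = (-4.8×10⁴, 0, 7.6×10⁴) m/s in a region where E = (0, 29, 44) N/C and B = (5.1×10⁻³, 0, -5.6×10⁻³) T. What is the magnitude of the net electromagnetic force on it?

|F| ≈ 4.94×10⁻¹⁷ N

v×B = (0, 119, 0) N/C.
E + v×B = (0, 148, 44.0) N/C.
F = q(E + v×B) = (3.204×10⁻¹⁹ C)·(0, 148, 44.0) = (0, 4.74×10⁻¹⁷, 1.41×10⁻¹⁷) N.
|F| = 4.94×10⁻¹⁷ N.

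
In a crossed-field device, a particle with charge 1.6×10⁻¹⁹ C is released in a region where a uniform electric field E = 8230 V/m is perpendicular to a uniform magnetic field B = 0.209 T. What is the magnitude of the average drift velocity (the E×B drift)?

The E×B drift speed is v_d = E/B.
v_d = 8230/0.209 = 3.94×10⁴ m/s.

v_d ≈ 3.94×10⁴ m/s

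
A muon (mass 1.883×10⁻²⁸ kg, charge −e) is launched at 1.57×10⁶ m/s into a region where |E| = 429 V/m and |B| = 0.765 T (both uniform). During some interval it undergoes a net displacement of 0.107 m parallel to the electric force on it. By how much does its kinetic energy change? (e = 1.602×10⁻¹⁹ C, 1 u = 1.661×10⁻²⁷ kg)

The magnetic force is always ⟂ v and does no work; only the electric force changes KE.
ΔKE = F_E · d = |q|E d = (1.602×10⁻¹⁹)(429)(0.107) ≈ 7.35×10⁻¹⁸ J.

ΔKE ≈ 7.35×10⁻¹⁸ J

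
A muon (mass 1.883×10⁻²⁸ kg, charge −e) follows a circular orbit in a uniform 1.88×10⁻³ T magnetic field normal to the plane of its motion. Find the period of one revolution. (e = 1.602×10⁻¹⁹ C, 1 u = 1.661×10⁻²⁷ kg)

The cyclotron period depends only on m, q, B: T = 2πm/(|q|B).
T = 2π(1.883×10⁻²⁸)/((1.602×10⁻¹⁹)(1.88×10⁻³)) ≈ 3.93×10⁻⁶ s.

T ≈ 3.93×10⁻⁶ s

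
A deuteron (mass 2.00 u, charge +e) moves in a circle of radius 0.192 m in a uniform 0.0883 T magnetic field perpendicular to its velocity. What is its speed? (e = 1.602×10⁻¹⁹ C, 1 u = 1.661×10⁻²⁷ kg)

From |q|vB = mv²/r, v = |q|Br/m.
v = (1.602×10⁻¹⁹)(0.0883)(0.192)/3.322×10⁻²⁷ ≈ 8.18×10⁵ m/s.

v ≈ 8.18×10⁵ m/s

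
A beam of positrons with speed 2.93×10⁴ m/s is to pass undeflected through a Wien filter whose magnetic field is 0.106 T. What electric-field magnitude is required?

E = 3110 V/m

For straight-line motion qE = qvB, so E = vB.
E = 2.93×10⁴ × 0.106 = 3110 V/m.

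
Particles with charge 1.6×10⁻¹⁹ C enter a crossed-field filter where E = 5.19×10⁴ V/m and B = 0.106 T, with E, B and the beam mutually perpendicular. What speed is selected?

v = 4.90×10⁵ m/s

Straight-line motion ⇒ electric and magnetic forces cancel, so E = vB.
v = E/B = 5.19×10⁴/0.106 = 4.90×10⁵ m/s.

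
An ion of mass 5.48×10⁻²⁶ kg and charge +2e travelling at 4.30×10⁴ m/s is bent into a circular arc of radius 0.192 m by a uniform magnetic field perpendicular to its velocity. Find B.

From |q|vB = mv²/r, B = mv/(|q|r).
B = (5.48×10⁻²⁶)(4.30×10⁴)/((3.204×10⁻¹⁹)(0.192)) ≈ 0.0383 T.

B ≈ 0.0383 T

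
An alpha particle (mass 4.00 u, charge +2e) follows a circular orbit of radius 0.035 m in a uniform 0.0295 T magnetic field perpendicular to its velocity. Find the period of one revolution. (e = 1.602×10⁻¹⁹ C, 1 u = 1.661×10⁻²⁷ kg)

The cyclotron period depends only on m, q, B: T = 2πm/(|q|B).
T = 2π(6.644×10⁻²⁷)/((3.204×10⁻¹⁹)(0.0295)) ≈ 4.42×10⁻⁶ s.

T ≈ 4.42×10⁻⁶ s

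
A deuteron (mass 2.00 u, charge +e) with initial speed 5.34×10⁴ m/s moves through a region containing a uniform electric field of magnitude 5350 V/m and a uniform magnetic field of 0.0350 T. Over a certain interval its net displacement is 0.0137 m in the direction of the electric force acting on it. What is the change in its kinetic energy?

The magnetic force is always ⟂ v and does no work; only the electric force changes KE.
ΔKE = F_E · d = |q|E d = (1.602×10⁻¹⁹)(5350)(0.0137) ≈ 1.17×10⁻¹⁷ J.

ΔKE ≈ 1.17×10⁻¹⁷ J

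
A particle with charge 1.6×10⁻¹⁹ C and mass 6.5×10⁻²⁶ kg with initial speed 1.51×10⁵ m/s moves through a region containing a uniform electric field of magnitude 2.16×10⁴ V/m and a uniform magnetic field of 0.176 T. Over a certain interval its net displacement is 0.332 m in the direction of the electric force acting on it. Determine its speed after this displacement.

B does no work; ΔKE = |q|E d.
½mv_f² = ½mv₀² + |q|Ed = ½(6.5×10⁻²⁶)(1.51×10⁵)² + (1.6×10⁻¹⁹)(2.16×10⁴)(0.332) ≈ 7.410×10⁻¹⁶ J + 1.147×10⁻¹⁵ J ≈ 1.888×10⁻¹⁵ J.
v_f = √(2·1.888×10⁻¹⁵/6.5×10⁻²⁶) ≈ 2.41×10⁵ m/s.

v_f ≈ 2.41×10⁵ m/s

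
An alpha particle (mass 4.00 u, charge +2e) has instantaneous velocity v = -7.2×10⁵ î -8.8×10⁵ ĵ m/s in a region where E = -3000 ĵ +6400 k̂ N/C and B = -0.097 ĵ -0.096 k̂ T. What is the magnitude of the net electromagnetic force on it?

|F| ≈ 4.32×10⁻¹⁴ N

v×B = (8.45×10⁴, -6.91×10⁴, 6.98×10⁴) N/C.
E + v×B = (8.45×10⁴, -7.21×10⁴, 7.62×10⁴) N/C.
F = q(E + v×B) = (3.204×10⁻¹⁹ C)·(8.45×10⁴, -7.21×10⁴, 7.62×10⁴) = (2.71×10⁻¹⁴, -2.31×10⁻¹⁴, 2.44×10⁻¹⁴) N.
|F| = 4.32×10⁻¹⁴ N.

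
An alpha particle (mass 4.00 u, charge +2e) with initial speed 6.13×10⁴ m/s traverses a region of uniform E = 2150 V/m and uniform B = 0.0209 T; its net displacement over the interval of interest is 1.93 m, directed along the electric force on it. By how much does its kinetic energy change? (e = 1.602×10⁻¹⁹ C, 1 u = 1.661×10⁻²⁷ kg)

The magnetic force is always ⟂ v and does no work; only the electric force changes KE.
ΔKE = F_E · d = |q|E d = (3.204×10⁻¹⁹)(2150)(1.93) ≈ 1.33×10⁻¹⁵ J.

ΔKE ≈ 1.33×10⁻¹⁵ J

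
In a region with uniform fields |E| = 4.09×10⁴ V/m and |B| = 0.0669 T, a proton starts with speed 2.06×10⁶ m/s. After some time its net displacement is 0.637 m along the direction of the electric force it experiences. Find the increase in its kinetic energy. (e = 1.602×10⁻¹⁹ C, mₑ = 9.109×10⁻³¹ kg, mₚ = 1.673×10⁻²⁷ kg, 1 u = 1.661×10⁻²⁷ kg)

ΔKE ≈ 4.17×10⁻¹⁵ J

The magnetic force is always ⟂ v and does no work; only the electric force changes KE.
ΔKE = F_E · d = |q|E d = (1.602×10⁻¹⁹)(4.09×10⁴)(0.637) ≈ 4.17×10⁻¹⁵ J.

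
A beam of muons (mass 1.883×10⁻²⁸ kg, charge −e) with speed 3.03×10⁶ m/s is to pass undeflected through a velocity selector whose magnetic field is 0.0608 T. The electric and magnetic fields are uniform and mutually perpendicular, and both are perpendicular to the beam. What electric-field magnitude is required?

For straight-line motion qE = qvB, so E = vB.
E = 3.03×10⁶ × 0.0608 = 1.84×10⁵ V/m.

E = 1.84×10⁵ V/m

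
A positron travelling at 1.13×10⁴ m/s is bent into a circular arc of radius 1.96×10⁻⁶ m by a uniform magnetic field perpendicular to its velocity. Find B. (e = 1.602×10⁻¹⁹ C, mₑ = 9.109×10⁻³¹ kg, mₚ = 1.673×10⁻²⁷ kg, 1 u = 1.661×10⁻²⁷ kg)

From |q|vB = mv²/r, B = mv/(|q|r).
B = (9.109×10⁻³¹)(1.13×10⁴)/((1.602×10⁻¹⁹)(1.96×10⁻⁶)) ≈ 0.0328 T.

B ≈ 0.0328 T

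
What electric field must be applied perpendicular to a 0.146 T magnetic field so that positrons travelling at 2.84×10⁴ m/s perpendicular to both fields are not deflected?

E = 4150 V/m

For straight-line motion qE = qvB, so E = vB.
E = 2.84×10⁴ × 0.146 = 4150 V/m.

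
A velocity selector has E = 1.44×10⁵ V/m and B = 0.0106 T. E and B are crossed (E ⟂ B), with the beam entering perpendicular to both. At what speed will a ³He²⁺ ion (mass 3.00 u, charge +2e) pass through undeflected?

For undeflected motion the electric and magnetic forces balance: qE = qvB.
v = E/B = 1.44×10⁵/0.0106 = 1.36×10⁷ m/s.

v = 1.36×10⁷ m/s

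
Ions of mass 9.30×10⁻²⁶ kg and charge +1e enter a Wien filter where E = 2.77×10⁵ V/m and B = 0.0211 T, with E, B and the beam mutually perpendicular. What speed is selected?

For undeflected motion the electric and magnetic forces balance: qE = qvB.
v = E/B = 2.77×10⁵/0.0211 = 1.31×10⁷ m/s.

v = 1.31×10⁷ m/s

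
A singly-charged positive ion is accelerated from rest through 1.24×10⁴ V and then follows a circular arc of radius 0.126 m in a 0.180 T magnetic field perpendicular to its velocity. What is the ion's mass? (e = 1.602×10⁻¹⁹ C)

m ≈ 3.32×10⁻²⁷ kg

Combine |q|V = ½mv² and r = mv/(|q|B): eliminate v to get m = qB²r²/(2V).
m = (1.602×10⁻¹⁹)(0.180)²(0.126)²/(2·1.24×10⁴) ≈ 3.32×10⁻²⁷ kg.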